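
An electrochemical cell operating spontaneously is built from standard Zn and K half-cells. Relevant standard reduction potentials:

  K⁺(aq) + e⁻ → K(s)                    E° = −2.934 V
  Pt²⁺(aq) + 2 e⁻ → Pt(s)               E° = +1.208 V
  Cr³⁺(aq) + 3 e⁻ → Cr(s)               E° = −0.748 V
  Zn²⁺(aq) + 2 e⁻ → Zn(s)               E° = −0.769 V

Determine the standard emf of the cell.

Of the two couples in this cell, the one with the more positive reduction potential is reduced at the cathode: here that is Zn²⁺/Zn (−0.769 V); K⁺/K (−2.934 V) is the anode.
E°cell = E°(cathode) − E°(anode) = −0.769 − (−2.934) = +2.165 V.

+2.165 V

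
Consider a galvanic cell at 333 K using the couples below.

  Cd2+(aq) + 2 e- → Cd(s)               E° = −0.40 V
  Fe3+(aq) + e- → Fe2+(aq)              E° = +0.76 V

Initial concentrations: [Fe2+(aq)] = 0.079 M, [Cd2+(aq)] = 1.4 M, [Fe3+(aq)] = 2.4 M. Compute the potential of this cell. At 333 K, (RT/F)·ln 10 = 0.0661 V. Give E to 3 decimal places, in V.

+1.253 V

Since E°(Fe³⁺/Fe²⁺) > E°(Cd²⁺/Cd), Fe³⁺/Fe²⁺ serves as the cathode.
The standard potential is +0.76 − (−0.40) = +1.16 V and the balanced reaction transfers n = 2 electrons.
The balanced reaction is 2 Fe3+(aq) + Cd(s) → 2 Fe2+(aq) + Cd2+(aq), so Q = ([Fe2+(aq)]^2·[Cd2+(aq)]) / [Fe3+(aq)]^2 = 0.00152 and log Q = −2.819.
By the Nernst equation, E = +1.16 − (0.0661/2)·(−2.819) = +1.253 V.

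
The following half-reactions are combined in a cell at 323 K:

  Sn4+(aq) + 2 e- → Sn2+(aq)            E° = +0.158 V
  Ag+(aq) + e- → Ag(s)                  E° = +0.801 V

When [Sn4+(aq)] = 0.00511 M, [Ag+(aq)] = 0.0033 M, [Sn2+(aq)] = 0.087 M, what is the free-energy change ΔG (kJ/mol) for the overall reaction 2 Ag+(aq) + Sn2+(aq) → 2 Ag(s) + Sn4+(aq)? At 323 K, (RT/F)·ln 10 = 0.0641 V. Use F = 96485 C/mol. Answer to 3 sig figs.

With Ag⁺/Ag reduced at the cathode, E°cell = +0.801 − (+0.158) = +0.643 V and n = 2.
Q = [Sn4+(aq)] / ([Ag+(aq)]^2·[Sn2+(aq)]) = 5.39×10^3, so log Q = 3.732 and E = +0.643 − (0.0641/2)(3.732) = +0.5234 V.
Finally ΔG = −nFE = −(2)(96485 C/mol)(+0.5234 V) = −101 kJ/mol.

−101 kJ/mol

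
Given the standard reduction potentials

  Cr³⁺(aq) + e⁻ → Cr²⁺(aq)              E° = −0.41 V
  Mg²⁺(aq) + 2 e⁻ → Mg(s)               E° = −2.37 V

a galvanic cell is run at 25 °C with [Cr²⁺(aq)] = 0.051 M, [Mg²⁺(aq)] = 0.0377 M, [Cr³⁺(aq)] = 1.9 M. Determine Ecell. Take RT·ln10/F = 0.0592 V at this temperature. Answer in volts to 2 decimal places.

+2.10 V

Cr³⁺/Cr²⁺ is reduced (cathode, E° = −0.41 V) and Mg²⁺/Mg is oxidized (anode).
The standard potential is −0.41 − (−2.37) = +1.96 V and the balanced reaction transfers n = 2 electrons.
The balanced reaction is 2 Cr³⁺(aq) + Mg(s) → 2 Cr²⁺(aq) + Mg²⁺(aq), so Q = ([Cr²⁺(aq)]^2·[Mg²⁺(aq)]) / [Cr³⁺(aq)]^2 = 2.72×10^−5 and log Q = −4.566.
By the Nernst equation, E = +1.96 − (0.0592/2)·(−4.566) = +2.10 V.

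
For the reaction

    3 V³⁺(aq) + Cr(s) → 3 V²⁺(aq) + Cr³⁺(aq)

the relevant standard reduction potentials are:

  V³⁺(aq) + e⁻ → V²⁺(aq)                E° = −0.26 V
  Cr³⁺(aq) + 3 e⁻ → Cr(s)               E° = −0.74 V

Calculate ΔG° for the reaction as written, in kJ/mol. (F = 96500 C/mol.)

−139 kJ/mol

In the reaction as written V³⁺(aq) is reduced, so the V³⁺/V²⁺ couple is the cathode and Cr³⁺/Cr is the anode.
E°cell = −0.26 − (−0.74) = +0.48 V; balancing electrons gives n = 3.
ΔG° = −nFE°cell = −(3)(96500)(+0.48) J/mol = −139 kJ/mol.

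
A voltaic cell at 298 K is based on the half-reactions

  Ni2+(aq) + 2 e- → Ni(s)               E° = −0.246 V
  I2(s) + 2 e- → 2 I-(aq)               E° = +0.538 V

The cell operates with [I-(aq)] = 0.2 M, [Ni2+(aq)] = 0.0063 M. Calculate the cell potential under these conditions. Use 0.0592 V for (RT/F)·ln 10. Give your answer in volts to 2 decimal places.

+0.89 V

Since E°(I₂/I⁻) > E°(Ni²⁺/Ni), I₂/I⁻ serves as the cathode.
E°cell = E°cat − E°an = +0.538 − (−0.246) = +0.784 V; n = 2.
The balanced reaction is I2(s) + Ni(s) → 2 I-(aq) + Ni2+(aq), so Q = [I-(aq)]^2·[Ni2+(aq)] = 0.000252 and log Q = −3.599.
E = E° − (0.0592/n)·log Q = +0.784 − (0.0592/2)(−3.599) = +0.89 V.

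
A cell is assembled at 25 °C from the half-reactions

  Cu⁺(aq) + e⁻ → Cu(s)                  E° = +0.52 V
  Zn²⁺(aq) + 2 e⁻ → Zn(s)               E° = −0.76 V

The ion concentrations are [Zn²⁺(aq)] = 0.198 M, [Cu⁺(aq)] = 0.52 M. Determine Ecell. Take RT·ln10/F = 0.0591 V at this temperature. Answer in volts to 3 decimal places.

Since E°(Cu⁺/Cu) > E°(Zn²⁺/Zn), Cu⁺/Cu serves as the cathode.
E°cell = +0.52 − (−0.76) = +1.28 V, with n = 2 electrons transferred.
For the overall reaction 2 Cu⁺(aq) + Zn(s) → 2 Cu(s) + Zn²⁺(aq), Q = [Zn²⁺(aq)] / [Cu⁺(aq)]^2 = 0.732, giving log Q = −0.135.
E = E° − (0.0591/n)·log Q = +1.28 − (0.0591/2)(−0.135) = +1.284 V.

+1.284 V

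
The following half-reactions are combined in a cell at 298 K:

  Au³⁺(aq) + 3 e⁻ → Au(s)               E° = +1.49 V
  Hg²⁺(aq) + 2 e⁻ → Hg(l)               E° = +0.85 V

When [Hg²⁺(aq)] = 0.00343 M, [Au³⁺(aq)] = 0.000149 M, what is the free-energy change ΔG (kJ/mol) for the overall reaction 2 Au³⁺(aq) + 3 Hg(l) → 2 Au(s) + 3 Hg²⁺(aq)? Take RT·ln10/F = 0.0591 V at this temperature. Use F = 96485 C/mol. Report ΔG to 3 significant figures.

With Au³⁺/Au reduced at the cathode, E°cell = +1.49 − (+0.85) = +0.64 V and n = 6.
Q = [Hg²⁺(aq)]^3 / [Au³⁺(aq)]^2 = 1.82, so log Q = 0.260 and E = +0.64 − (0.0591/6)(0.260) = +0.6374 V.
Finally ΔG = −nFE = −(6)(96485 C/mol)(+0.6374 V) = −369 kJ/mol.

−369 kJ/mol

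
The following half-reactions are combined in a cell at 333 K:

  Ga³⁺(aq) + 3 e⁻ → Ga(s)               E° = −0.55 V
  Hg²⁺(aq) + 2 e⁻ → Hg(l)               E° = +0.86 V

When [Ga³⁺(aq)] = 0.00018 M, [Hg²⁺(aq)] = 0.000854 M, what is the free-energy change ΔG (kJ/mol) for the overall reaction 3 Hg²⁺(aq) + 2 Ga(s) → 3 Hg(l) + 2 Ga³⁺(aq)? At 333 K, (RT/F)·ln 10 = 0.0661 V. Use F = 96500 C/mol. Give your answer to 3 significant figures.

The standard cell potential is +0.86 − (−0.55) = +1.41 V, with n = 6 electrons in the balanced equation.
Here Q = [Ga³⁺(aq)]^2 / [Hg²⁺(aq)]^3 = 52 (log Q = 1.716), giving E = +1.41 − (0.0661/6)·(1.716) = +1.3911 V.
ΔG = −nFE = −(6)(96500)(+1.3911) J/mol = −805 kJ/mol.

−805 kJ/mol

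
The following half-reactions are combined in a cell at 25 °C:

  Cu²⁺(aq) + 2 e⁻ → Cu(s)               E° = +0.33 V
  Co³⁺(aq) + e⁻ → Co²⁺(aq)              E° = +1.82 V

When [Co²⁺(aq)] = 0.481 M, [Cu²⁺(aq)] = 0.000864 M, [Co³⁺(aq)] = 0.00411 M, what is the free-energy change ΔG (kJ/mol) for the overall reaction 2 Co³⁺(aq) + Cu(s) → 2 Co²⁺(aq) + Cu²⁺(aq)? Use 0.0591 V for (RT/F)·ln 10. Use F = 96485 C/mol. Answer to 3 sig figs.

E°cell = +1.82 − (+0.33) = +1.49 V; the balanced reaction transfers n = 2 electrons.
Q = ([Co²⁺(aq)]^2·[Cu²⁺(aq)]) / [Co³⁺(aq)]^2 = 11.8, so log Q = 1.073 and E = +1.49 − (0.0591/2)(1.073) = +1.4583 V.
Then ΔG = −nFE = −2 × 96485 × +1.4583 J/mol = −281 kJ/mol.

−281 kJ/mol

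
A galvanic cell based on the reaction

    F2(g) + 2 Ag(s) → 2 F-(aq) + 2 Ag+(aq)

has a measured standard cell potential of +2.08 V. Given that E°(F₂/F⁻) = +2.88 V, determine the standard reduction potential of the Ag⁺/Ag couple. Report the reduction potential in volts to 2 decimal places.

+0.80 V

In the reaction as written the F₂/F⁻ couple is reduced (cathode) and Ag⁺/Ag is oxidized (anode), so E°cell = E°(F₂/F⁻) − E°(Ag⁺/Ag).
E°(Ag⁺/Ag) = E°(cathode) − E°cell = +2.88 − (+2.08) = +0.80 V.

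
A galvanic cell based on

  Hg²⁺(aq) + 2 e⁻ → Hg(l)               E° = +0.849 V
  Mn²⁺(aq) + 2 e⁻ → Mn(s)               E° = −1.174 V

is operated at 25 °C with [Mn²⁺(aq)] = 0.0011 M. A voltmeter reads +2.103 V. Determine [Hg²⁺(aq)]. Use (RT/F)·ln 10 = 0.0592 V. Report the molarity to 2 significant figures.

The Hg²⁺/Hg couple has the larger reduction potential, so it is the cathode: E°cell = +0.849 − (−1.174) = +2.023 V and n = 2.
Rearranging E = E° − (0.0592/n)·log Q gives log Q = 2(+2.023 − (+2.103))/0.0592 = −2.703.
Balancing electrons gives Hg²⁺(aq) + Mn(s) → Hg(l) + Mn²⁺(aq); thus Q = [Mn²⁺(aq)] / [Hg²⁺(aq)].
Isolating [Hg²⁺(aq)] in Q = 10^{−2.703} yields log [Hg²⁺(aq)] = −0.256, i.e. 0.55 M.

0.55 M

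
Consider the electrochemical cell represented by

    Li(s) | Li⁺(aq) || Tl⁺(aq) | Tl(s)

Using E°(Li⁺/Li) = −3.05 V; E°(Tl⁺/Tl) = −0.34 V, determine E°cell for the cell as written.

By convention the left-hand electrode in cell notation is the anode (oxidation) and the right-hand electrode is the cathode (reduction).
E°cell = E°(right) − E°(left) = −0.34 − (−3.05) = +2.71 V.

+2.71 V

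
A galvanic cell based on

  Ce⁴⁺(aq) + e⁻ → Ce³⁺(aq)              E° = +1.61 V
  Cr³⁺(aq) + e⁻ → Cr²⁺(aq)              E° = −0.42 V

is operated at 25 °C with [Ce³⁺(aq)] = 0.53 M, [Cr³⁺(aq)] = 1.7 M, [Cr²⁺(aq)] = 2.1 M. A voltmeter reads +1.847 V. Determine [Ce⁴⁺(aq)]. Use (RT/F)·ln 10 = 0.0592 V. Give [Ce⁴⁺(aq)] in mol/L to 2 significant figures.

Ce⁴⁺/Ce³⁺ is the cathode (higher E°); E°cell = +1.61 − (−0.42) = +2.03 V with n = 1.
Since E = E° − (0.0592/n)·log Q, log Q = n(E° − E)/0.0592 = 3.091.
For Ce⁴⁺(aq) + Cr²⁺(aq) → Ce³⁺(aq) + Cr³⁺(aq), the reaction quotient is Q = ([Ce³⁺(aq)]·[Cr³⁺(aq)]) / ([Ce⁴⁺(aq)]·[Cr²⁺(aq)]).
Isolating [Ce⁴⁺(aq)] in Q = 10^{3.091} yields log [Ce⁴⁺(aq)] = −3.458, i.e. 0.00035 M.

0.00035 M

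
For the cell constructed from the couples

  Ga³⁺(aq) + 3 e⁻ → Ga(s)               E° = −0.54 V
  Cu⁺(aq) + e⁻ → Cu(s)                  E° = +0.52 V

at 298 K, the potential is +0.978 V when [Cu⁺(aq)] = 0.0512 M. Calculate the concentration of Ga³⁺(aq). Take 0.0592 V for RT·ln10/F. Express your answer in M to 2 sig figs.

With Cu⁺/Cu at the cathode and Ga³⁺/Ga at the anode, E°cell = +0.52 − (−0.54) = +1.06 V (n = 3).
From the Nernst equation, log Q = n(E° − E)/0.0592 = 3·(+1.06 − (+0.978))/0.0592 = 4.155.
The balanced reaction is 3 Cu⁺(aq) + Ga(s) → 3 Cu(s) + Ga³⁺(aq), so Q = [Ga³⁺(aq)] / [Cu⁺(aq)]^3.
Substituting the known concentrations and solving, log [Ga³⁺(aq)] = 0.283 and [Ga³⁺(aq)] = 1.9 M.

1.9 M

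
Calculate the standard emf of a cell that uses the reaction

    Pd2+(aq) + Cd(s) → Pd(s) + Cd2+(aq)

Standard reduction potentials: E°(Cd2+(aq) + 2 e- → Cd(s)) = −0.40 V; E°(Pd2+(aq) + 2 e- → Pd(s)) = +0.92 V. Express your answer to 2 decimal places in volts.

+1.32 V

Pd2+(aq) gains electrons, so the Pd²⁺/Pd couple is the cathode; the Cd²⁺/Cd couple is the anode.
E°cell = E°(cathode) − E°(anode) = +0.92 − (−0.40) = +1.32 V.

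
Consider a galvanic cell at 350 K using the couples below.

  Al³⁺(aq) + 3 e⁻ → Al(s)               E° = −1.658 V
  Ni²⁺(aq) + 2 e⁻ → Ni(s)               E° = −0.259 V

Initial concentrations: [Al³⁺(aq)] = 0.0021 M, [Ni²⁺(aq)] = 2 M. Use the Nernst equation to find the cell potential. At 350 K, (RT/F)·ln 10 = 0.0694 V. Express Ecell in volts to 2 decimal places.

The Ni²⁺/Ni couple has the more positive E°, so it is the cathode; Al³⁺/Al is the anode.
E°cell = −0.259 − (−1.658) = +1.399 V, with n = 6 electrons transferred.
The balanced reaction is 3 Ni²⁺(aq) + 2 Al(s) → 3 Ni(s) + 2 Al³⁺(aq), so Q = [Al³⁺(aq)]^2 / [Ni²⁺(aq)]^3 = 5.51×10^−7 and log Q = −6.259.
Applying E = E° − (RT ln10/nF)·log Q gives +1.399 − (0.0694/6)(−6.259) = +1.47 V.

+1.47 V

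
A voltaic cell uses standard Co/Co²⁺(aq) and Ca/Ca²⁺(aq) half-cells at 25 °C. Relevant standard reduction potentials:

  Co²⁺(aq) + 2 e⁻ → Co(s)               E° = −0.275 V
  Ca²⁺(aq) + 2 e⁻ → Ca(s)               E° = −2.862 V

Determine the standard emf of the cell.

+2.587 V

The Co²⁺/Co couple has the higher E°, so Co ion is reduced (cathode) and Ca is oxidized (anode).
E°cell = E°(cathode) − E°(anode) = −0.275 − (−2.862) = +2.587 V.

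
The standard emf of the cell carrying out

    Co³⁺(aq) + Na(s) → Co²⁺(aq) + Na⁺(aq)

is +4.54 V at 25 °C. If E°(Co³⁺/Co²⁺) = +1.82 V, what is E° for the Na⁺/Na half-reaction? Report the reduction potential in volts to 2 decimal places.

−2.72 V

In the reaction as written the Co³⁺/Co²⁺ couple is reduced (cathode) and Na⁺/Na is oxidized (anode), so E°cell = E°(Co³⁺/Co²⁺) − E°(Na⁺/Na).
E°(Na⁺/Na) = E°(cathode) − E°cell = +1.82 − (+4.54) = −2.72 V.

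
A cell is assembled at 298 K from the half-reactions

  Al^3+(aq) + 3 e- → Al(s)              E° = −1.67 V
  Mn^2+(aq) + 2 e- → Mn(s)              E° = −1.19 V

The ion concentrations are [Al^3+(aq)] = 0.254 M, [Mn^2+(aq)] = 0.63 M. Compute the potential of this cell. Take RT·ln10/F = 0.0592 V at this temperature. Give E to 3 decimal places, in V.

The Mn²⁺/Mn couple has the more positive E°, so it is the cathode; Al³⁺/Al is the anode.
E°cell = E°cat − E°an = −1.19 − (−1.67) = +0.48 V; n = 6.
Balancing gives 3 Mn^2+(aq) + 2 Al(s) → 3 Mn(s) + 2 Al^3+(aq); hence Q = [Al^3+(aq)]^2 / [Mn^2+(aq)]^3 = 0.258 (log Q = −0.588).
By the Nernst equation, E = +0.48 − (0.0592/6)·(−0.588) = +0.486 V.

+0.486 V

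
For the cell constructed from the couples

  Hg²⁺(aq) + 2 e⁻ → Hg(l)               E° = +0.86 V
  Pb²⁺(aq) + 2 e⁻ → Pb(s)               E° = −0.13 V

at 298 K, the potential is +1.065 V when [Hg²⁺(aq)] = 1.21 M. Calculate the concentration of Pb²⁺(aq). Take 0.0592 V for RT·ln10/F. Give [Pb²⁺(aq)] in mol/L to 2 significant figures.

0.0035 M

With Hg²⁺/Hg at the cathode and Pb²⁺/Pb at the anode, E°cell = +0.86 − (−0.13) = +0.99 V (n = 2).
From the Nernst equation, log Q = n(E° − E)/0.0592 = 2·(+0.99 − (+1.065))/0.0592 = −2.534.
The balanced reaction is Hg²⁺(aq) + Pb(s) → Hg(l) + Pb²⁺(aq), so Q = [Pb²⁺(aq)] / [Hg²⁺(aq)].
Solving for the unknown gives log [Pb²⁺(aq)] = −2.451, so [Pb²⁺(aq)] ≈ 0.0035 M.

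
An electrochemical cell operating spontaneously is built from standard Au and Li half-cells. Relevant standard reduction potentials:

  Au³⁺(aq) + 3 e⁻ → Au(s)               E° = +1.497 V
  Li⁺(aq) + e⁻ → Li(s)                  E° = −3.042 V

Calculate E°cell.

Of the two couples in this cell, the one with the more positive reduction potential is reduced at the cathode: here that is Au³⁺/Au (+1.497 V); Li⁺/Li (−3.042 V) is the anode.
E°cell = E°(cathode) − E°(anode) = +1.497 − (−3.042) = +4.539 V.

+4.539 V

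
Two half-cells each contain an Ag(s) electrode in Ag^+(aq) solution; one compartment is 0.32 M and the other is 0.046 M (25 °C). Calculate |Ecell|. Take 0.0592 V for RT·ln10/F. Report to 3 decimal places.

For a concentration cell E°cell = 0, since both electrodes use the same couple.
The compartment with the higher Ag^+(aq) concentration (0.32 M) acts as the cathode; ions are reduced there and produced at the dilute (0.046 M) anode.
With n = 1, Ecell = −(0.0592/1)·log([dilute]/[conc]) = −(0.0592/1)·log(0.046/0.32) = +0.050 V.

0.050 V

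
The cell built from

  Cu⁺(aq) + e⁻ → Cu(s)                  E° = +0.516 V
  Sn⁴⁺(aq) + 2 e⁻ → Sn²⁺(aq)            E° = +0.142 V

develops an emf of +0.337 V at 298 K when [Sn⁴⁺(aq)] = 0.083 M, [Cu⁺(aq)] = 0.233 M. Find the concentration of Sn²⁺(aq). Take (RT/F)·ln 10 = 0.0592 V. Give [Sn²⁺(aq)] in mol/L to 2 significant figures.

0.086 M

With Cu⁺/Cu at the cathode and Sn⁴⁺/Sn²⁺ at the anode, E°cell = +0.516 − (+0.142) = +0.374 V (n = 2).
From the Nernst equation, log Q = n(E° − E)/0.0592 = 2·(+0.374 − (+0.337))/0.0592 = 1.250.
The balanced reaction is 2 Cu⁺(aq) + Sn²⁺(aq) → 2 Cu(s) + Sn⁴⁺(aq), so Q = [Sn⁴⁺(aq)] / ([Cu⁺(aq)]^2·[Sn²⁺(aq)]).
Substituting the known concentrations and solving, log [Sn²⁺(aq)] = −1.066 and [Sn²⁺(aq)] = 0.086 M.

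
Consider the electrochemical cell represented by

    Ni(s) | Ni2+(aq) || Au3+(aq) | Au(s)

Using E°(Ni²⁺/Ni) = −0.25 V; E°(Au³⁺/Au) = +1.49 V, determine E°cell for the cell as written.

+1.74 V

By convention the left-hand electrode in cell notation is the anode (oxidation) and the right-hand electrode is the cathode (reduction).
E°cell = E°(right) − E°(left) = +1.49 − (−0.25) = +1.74 V.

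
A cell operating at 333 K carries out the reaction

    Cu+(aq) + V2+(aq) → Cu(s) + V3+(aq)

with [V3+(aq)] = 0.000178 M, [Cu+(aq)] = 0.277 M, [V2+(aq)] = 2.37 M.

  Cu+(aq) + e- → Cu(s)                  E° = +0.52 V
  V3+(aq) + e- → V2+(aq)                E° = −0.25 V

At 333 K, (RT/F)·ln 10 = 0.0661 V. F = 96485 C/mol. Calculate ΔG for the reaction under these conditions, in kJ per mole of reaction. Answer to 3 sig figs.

The standard cell potential is +0.52 − (−0.25) = +0.77 V, with n = 1 electron in the balanced equation.
The reaction quotient is [V3+(aq)] / ([Cu+(aq)]·[V2+(aq)]) = 0.000271; by Nernst, E = +0.77 − (0.0661/1)(−3.567) = +1.0058 V.
ΔG = −nFE = −(1)(96485)(+1.0058) J/mol = −97.0 kJ/mol.

−97.0 kJ/mol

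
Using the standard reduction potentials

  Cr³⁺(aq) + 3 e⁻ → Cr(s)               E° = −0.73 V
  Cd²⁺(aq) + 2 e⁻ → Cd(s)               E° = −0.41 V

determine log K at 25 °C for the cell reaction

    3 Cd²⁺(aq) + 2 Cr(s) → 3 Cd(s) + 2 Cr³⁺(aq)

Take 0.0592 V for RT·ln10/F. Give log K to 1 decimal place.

The Cd²⁺/Cd couple is reduced (cathode); E°cell = −0.41 − (−0.73) = +0.32 V with n = 6.
At equilibrium E = 0, so log K = nE°cell / 0.0592 = (6)(+0.32) / 0.0592 = 32.4.

log K = 32.4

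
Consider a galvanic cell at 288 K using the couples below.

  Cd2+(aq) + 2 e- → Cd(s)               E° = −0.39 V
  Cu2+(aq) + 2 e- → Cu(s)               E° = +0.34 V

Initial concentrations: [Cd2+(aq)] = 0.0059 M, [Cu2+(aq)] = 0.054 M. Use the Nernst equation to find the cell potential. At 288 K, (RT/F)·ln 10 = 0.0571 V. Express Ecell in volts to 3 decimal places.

+0.757 V

The Cu²⁺/Cu couple has the more positive E°, so it is the cathode; Cd²⁺/Cd is the anode.
The standard potential is +0.34 − (−0.39) = +0.73 V and the balanced reaction transfers n = 2 electrons.
The balanced reaction is Cu2+(aq) + Cd(s) → Cu(s) + Cd2+(aq), so Q = [Cd2+(aq)] / [Cu2+(aq)] = 0.109 and log Q = −0.962.
By the Nernst equation, E = +0.73 − (0.0571/2)·(−0.962) = +0.757 V.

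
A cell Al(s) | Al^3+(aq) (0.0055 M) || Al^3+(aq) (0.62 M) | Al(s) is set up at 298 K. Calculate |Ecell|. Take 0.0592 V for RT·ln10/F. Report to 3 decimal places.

0.040 V

For a concentration cell E°cell = 0, since both electrodes use the same couple.
The compartment with the higher Al^3+(aq) concentration (0.62 M) acts as the cathode; ions are reduced there and produced at the dilute (0.0055 M) anode.
With n = 3, Ecell = −(0.0592/3)·log([dilute]/[conc]) = −(0.0592/3)·log(0.0055/0.62) = +0.040 V.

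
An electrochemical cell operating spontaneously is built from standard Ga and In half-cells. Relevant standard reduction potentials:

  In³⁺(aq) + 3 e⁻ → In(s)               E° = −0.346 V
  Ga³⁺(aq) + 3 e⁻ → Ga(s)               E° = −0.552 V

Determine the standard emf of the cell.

Of the two couples in this cell, the one with the more positive reduction potential is reduced at the cathode: here that is In³⁺/In (−0.346 V); Ga³⁺/Ga (−0.552 V) is the anode.
E°cell = E°(cathode) − E°(anode) = −0.346 − (−0.552) = +0.206 V.

+0.206 V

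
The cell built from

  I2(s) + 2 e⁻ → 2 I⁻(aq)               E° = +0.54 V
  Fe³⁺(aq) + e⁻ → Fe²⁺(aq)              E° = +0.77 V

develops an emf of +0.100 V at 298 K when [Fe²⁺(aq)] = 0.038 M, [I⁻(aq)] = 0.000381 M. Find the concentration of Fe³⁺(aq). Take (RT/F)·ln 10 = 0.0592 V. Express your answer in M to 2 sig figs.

0.64 M

Fe³⁺/Fe²⁺ is the cathode (higher E°); E°cell = +0.77 − (+0.54) = +0.23 V with n = 2.
From the Nernst equation, log Q = n(E° − E)/0.0592 = 2·(+0.23 − (+0.100))/0.0592 = 4.392.
Balancing electrons gives 2 Fe³⁺(aq) + 2 I⁻(aq) → 2 Fe²⁺(aq) + I2(s); thus Q = [Fe²⁺(aq)]^2 / ([Fe³⁺(aq)]^2·[I⁻(aq)]^2).
Substituting the known concentrations and solving, log [Fe³⁺(aq)] = −0.197 and [Fe³⁺(aq)] = 0.64 M.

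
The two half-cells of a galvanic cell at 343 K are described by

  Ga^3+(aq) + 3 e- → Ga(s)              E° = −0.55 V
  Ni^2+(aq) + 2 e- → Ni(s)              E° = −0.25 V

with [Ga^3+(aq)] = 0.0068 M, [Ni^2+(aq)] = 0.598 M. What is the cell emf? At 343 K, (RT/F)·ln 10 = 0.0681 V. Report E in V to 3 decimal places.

+0.342 V

Ni²⁺/Ni is reduced (cathode, E° = −0.25 V) and Ga³⁺/Ga is oxidized (anode).
E°cell = −0.25 − (−0.55) = +0.30 V, with n = 6 electrons transferred.
For the overall reaction 3 Ni^2+(aq) + 2 Ga(s) → 3 Ni(s) + 2 Ga^3+(aq), Q = [Ga^3+(aq)]^2 / [Ni^2+(aq)]^3 = 0.000216, giving log Q = −3.665.
By the Nernst equation, E = +0.30 − (0.0681/6)·(−3.665) = +0.342 V.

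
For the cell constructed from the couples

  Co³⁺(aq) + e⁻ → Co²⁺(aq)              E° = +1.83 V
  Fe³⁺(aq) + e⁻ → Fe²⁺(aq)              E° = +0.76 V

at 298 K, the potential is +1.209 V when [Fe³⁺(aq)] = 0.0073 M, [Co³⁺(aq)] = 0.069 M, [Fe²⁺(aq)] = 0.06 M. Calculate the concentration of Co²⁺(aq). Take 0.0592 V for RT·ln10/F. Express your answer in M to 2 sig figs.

With Co³⁺/Co²⁺ at the cathode and Fe³⁺/Fe²⁺ at the anode, E°cell = +1.83 − (+0.76) = +1.07 V (n = 1).
Rearranging E = E° − (0.0592/n)·log Q gives log Q = 1(+1.07 − (+1.209))/0.0592 = −2.348.
For Co³⁺(aq) + Fe²⁺(aq) → Co²⁺(aq) + Fe³⁺(aq), the reaction quotient is Q = ([Co²⁺(aq)]·[Fe³⁺(aq)]) / ([Co³⁺(aq)]·[Fe²⁺(aq)]).
Substituting the known concentrations and solving, log [Co²⁺(aq)] = −2.594 and [Co²⁺(aq)] = 0.0025 M.

0.0025 M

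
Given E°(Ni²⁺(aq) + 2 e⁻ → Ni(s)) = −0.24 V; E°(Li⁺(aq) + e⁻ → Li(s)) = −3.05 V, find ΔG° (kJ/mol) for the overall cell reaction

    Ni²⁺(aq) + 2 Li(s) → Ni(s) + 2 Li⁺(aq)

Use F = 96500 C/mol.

−542 kJ/mol

In the reaction as written Ni²⁺(aq) is reduced, so the Ni²⁺/Ni couple is the cathode and Li⁺/Li is the anode.
E°cell = −0.24 − (−3.05) = +2.81 V; balancing electrons gives n = 2.
ΔG° = −nFE°cell = −(2)(96500)(+2.81) J/mol = −542 kJ/mol.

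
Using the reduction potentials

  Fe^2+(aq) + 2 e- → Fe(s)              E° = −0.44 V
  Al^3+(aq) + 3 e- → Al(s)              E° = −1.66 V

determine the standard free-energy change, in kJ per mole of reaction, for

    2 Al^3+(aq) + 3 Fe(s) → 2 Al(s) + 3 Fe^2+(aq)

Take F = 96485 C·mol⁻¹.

+706 kJ/mol

In the reaction as written Al^3+(aq) is reduced, so the Al³⁺/Al couple is the cathode and Fe²⁺/Fe is the anode.
E°cell = −1.66 − (−0.44) = −1.22 V; balancing electrons gives n = 6.
ΔG° = −nFE°cell = −(6)(96485)(−1.22) J/mol = +706 kJ/mol.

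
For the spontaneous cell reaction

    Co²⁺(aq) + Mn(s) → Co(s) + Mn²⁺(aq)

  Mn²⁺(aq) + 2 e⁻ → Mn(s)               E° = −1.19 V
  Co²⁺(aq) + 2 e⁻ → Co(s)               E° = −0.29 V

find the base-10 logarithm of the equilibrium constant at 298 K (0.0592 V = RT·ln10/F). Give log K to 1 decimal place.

log K = 30.4

The Co²⁺/Co couple is reduced (cathode); E°cell = −0.29 − (−1.19) = +0.90 V with n = 2.
At equilibrium E = 0, so log K = nE°cell / 0.0592 = (2)(+0.90) / 0.0592 = 30.4.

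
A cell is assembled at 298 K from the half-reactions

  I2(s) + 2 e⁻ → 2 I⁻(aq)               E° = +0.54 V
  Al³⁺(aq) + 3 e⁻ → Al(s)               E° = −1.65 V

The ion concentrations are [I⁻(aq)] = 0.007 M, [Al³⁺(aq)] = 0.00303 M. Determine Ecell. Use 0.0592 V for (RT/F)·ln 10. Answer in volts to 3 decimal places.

+2.367 V

The I₂/I⁻ couple has the more positive E°, so it is the cathode; Al³⁺/Al is the anode.
E°cell = +0.54 − (−1.65) = +2.19 V, with n = 6 electrons transferred.
The balanced reaction is 3 I2(s) + 2 Al(s) → 6 I⁻(aq) + 2 Al³⁺(aq), so Q = [I⁻(aq)]^6·[Al³⁺(aq)]^2 = 1.08×10^−18 and log Q = −17.967.
Applying E = E° − (RT ln10/nF)·log Q gives +2.19 − (0.0592/6)(−17.967) = +2.367 V.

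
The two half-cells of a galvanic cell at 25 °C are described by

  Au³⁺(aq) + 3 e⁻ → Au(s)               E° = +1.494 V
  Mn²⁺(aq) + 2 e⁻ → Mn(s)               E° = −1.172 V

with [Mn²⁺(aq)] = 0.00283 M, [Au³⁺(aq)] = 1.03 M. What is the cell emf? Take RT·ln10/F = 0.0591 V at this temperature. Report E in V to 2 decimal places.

+2.74 V

Since E°(Au³⁺/Au) > E°(Mn²⁺/Mn), Au³⁺/Au serves as the cathode.
The standard potential is +1.494 − (−1.172) = +2.666 V and the balanced reaction transfers n = 6 electrons.
The balanced reaction is 2 Au³⁺(aq) + 3 Mn(s) → 2 Au(s) + 3 Mn²⁺(aq), so Q = [Mn²⁺(aq)]^3 / [Au³⁺(aq)]^2 = 2.14×10^−8 and log Q = −7.670.
Applying E = E° − (RT ln10/nF)·log Q gives +2.666 − (0.0591/6)(−7.670) = +2.74 V.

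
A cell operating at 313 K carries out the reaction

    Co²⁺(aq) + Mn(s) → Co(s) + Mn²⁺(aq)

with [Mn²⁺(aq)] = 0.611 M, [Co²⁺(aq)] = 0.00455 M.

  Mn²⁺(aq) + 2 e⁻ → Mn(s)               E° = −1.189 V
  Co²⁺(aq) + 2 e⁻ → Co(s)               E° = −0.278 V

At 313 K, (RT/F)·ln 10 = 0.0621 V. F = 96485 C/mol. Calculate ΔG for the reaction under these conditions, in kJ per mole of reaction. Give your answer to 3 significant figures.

The standard cell potential is −0.278 − (−1.189) = +0.911 V, with n = 2 electrons in the balanced equation.
Q = [Mn²⁺(aq)] / [Co²⁺(aq)] = 134, so log Q = 2.128 and E = +0.911 − (0.0621/2)(2.128) = +0.8449 V.
Finally ΔG = −nFE = −(2)(96485 C/mol)(+0.8449 V) = −163 kJ/mol.

−163 kJ/mol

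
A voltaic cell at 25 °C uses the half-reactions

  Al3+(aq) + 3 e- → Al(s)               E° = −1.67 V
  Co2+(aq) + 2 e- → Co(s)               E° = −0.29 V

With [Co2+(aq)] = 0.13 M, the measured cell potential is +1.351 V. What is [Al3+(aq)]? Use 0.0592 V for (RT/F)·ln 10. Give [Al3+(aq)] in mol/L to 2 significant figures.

Co²⁺/Co is the cathode (higher E°); E°cell = −0.29 − (−1.67) = +1.38 V with n = 6.
Since E = E° − (0.0592/n)·log Q, log Q = n(E° − E)/0.0592 = 2.939.
Balancing electrons gives 3 Co2+(aq) + 2 Al(s) → 3 Co(s) + 2 Al3+(aq); thus Q = [Al3+(aq)]^2 / [Co2+(aq)]^3.
Substituting the known concentrations and solving, log [Al3+(aq)] = 0.140 and [Al3+(aq)] = 1.4 M.

1.4 M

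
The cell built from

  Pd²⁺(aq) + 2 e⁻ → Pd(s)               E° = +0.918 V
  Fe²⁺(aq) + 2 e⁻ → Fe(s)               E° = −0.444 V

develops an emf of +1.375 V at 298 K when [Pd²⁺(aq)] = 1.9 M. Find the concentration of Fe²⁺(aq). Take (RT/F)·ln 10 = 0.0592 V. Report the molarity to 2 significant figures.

0.69 M

With Pd²⁺/Pd at the cathode and Fe²⁺/Fe at the anode, E°cell = +0.918 − (−0.444) = +1.362 V (n = 2).
Since E = E° − (0.0592/n)·log Q, log Q = n(E° − E)/0.0592 = −0.439.
Balancing electrons gives Pd²⁺(aq) + Fe(s) → Pd(s) + Fe²⁺(aq); thus Q = [Fe²⁺(aq)] / [Pd²⁺(aq)].
Solving for the unknown gives log [Fe²⁺(aq)] = −0.160, so [Fe²⁺(aq)] ≈ 0.69 M.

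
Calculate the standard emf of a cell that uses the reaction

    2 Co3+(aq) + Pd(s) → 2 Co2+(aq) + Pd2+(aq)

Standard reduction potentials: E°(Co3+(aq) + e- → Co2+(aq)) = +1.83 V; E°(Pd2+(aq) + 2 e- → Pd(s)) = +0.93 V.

Co3+(aq) gains electrons, so the Co³⁺/Co²⁺ couple is the cathode; the Pd²⁺/Pd couple is the anode.
E°cell = E°(cathode) − E°(anode) = +1.83 − (+0.93) = +0.90 V.

+0.90 V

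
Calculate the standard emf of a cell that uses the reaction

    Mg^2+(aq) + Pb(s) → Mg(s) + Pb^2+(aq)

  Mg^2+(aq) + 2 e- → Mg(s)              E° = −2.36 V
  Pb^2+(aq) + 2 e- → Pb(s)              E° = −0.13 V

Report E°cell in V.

−2.23 V

In the reaction as written, Mg^2+(aq) is reduced (cathode) and Pb^2+(aq) is produced by oxidation at the anode.
E°cell = E°(cathode) − E°(anode) = −2.36 − (−0.13) = −2.23 V.
The negative E°cell means the reaction is non-spontaneous in the direction written.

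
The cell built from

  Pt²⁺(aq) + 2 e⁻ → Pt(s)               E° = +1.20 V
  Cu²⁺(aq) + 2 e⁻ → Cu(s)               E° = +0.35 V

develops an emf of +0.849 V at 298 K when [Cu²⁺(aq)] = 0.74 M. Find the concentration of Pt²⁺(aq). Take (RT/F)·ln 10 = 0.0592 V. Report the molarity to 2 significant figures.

0.68 M

With Pt²⁺/Pt at the cathode and Cu²⁺/Cu at the anode, E°cell = +1.20 − (+0.35) = +0.85 V (n = 2).
Rearranging E = E° − (0.0592/n)·log Q gives log Q = 2(+0.85 − (+0.849))/0.0592 = 0.034.
For Pt²⁺(aq) + Cu(s) → Pt(s) + Cu²⁺(aq), the reaction quotient is Q = [Cu²⁺(aq)] / [Pt²⁺(aq)].
Solving for the unknown gives log [Pt²⁺(aq)] = −0.165, so [Pt²⁺(aq)] ≈ 0.68 M.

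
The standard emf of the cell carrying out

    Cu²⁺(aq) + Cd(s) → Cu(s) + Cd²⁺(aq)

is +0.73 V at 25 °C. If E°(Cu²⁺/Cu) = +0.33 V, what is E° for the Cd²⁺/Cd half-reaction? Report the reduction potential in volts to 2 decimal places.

In the reaction as written the Cu²⁺/Cu couple is reduced (cathode) and Cd²⁺/Cd is oxidized (anode), so E°cell = E°(Cu²⁺/Cu) − E°(Cd²⁺/Cd).
E°(Cd²⁺/Cd) = E°(cathode) − E°cell = +0.33 − (+0.73) = −0.40 V.

−0.40 V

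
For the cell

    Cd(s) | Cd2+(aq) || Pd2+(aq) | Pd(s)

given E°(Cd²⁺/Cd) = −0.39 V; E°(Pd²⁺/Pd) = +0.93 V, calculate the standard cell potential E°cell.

By convention the left-hand electrode in cell notation is the anode (oxidation) and the right-hand electrode is the cathode (reduction).
E°cell = E°(right) − E°(left) = +0.93 − (−0.39) = +1.32 V.

+1.32 V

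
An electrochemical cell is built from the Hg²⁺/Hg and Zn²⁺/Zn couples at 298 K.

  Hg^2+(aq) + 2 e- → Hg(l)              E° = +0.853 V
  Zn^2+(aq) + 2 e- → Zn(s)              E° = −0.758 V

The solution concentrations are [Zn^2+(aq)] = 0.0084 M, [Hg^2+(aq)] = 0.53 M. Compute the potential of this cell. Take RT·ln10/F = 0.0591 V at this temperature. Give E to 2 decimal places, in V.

+1.66 V

Since E°(Hg²⁺/Hg) > E°(Zn²⁺/Zn), Hg²⁺/Hg serves as the cathode.
The standard potential is +0.853 − (−0.758) = +1.611 V and the balanced reaction transfers n = 2 electrons.
For the overall reaction Hg^2+(aq) + Zn(s) → Hg(l) + Zn^2+(aq), Q = [Zn^2+(aq)] / [Hg^2+(aq)] = 0.0158, giving log Q = −1.800.
E = E° − (0.0591/n)·log Q = +1.611 − (0.0591/2)(−1.800) = +1.66 V.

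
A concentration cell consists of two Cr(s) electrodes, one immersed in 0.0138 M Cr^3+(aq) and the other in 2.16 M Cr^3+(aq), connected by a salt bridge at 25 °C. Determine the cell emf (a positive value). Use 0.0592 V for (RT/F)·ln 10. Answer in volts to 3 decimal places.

0.043 V

For a concentration cell E°cell = 0, since both electrodes use the same couple.
The compartment with the higher Cr^3+(aq) concentration (2.16 M) acts as the cathode; ions are reduced there and produced at the dilute (0.0138 M) anode.
With n = 3, Ecell = −(0.0592/3)·log([dilute]/[conc]) = −(0.0592/3)·log(0.0138/2.16) = +0.043 V.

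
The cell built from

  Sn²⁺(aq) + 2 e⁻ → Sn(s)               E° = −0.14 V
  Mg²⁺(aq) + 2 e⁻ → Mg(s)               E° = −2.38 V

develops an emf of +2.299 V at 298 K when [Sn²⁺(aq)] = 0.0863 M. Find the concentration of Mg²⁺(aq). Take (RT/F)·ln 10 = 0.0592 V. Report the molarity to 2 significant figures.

0.00088 M

The Sn²⁺/Sn couple has the larger reduction potential, so it is the cathode: E°cell = −0.14 − (−2.38) = +2.24 V and n = 2.
Rearranging E = E° − (0.0592/n)·log Q gives log Q = 2(+2.24 − (+2.299))/0.0592 = −1.993.
Balancing electrons gives Sn²⁺(aq) + Mg(s) → Sn(s) + Mg²⁺(aq); thus Q = [Mg²⁺(aq)] / [Sn²⁺(aq)].
Substituting the known concentrations and solving, log [Mg²⁺(aq)] = −3.057 and [Mg²⁺(aq)] = 0.00088 M.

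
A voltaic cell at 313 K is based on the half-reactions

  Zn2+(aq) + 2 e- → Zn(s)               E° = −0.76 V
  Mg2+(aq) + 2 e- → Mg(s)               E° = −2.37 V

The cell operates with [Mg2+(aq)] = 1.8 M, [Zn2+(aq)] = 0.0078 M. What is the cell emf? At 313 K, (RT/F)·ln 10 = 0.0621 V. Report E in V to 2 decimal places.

+1.54 V

Since E°(Zn²⁺/Zn) > E°(Mg²⁺/Mg), Zn²⁺/Zn serves as the cathode.
E°cell = −0.76 − (−2.37) = +1.61 V, with n = 2 electrons transferred.
For the overall reaction Zn2+(aq) + Mg(s) → Zn(s) + Mg2+(aq), Q = [Mg2+(aq)] / [Zn2+(aq)] = 231, giving log Q = 2.363.
Applying E = E° − (RT ln10/nF)·log Q gives +1.61 − (0.0621/2)(2.363) = +1.54 V.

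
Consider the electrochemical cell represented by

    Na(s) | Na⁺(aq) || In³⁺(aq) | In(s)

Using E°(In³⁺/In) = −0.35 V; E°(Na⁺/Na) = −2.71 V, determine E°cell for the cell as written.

By convention the left-hand electrode in cell notation is the anode (oxidation) and the right-hand electrode is the cathode (reduction).
E°cell = E°(right) − E°(left) = −0.35 − (−2.71) = +2.36 V.

+2.36 V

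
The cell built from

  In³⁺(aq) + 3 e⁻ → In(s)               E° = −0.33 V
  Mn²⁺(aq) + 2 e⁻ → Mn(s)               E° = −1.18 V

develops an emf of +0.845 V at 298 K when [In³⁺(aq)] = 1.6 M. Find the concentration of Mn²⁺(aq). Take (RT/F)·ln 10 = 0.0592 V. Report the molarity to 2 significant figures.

In³⁺/In is the cathode (higher E°); E°cell = −0.33 − (−1.18) = +0.85 V with n = 6.
Since E = E° − (0.0592/n)·log Q, log Q = n(E° − E)/0.0592 = 0.507.
For 2 In³⁺(aq) + 3 Mn(s) → 2 In(s) + 3 Mn²⁺(aq), the reaction quotient is Q = [Mn²⁺(aq)]^3 / [In³⁺(aq)]^2.
Isolating [Mn²⁺(aq)] in Q = 10^{0.507} yields log [Mn²⁺(aq)] = 0.305, i.e. 2.0 M.

2.0 M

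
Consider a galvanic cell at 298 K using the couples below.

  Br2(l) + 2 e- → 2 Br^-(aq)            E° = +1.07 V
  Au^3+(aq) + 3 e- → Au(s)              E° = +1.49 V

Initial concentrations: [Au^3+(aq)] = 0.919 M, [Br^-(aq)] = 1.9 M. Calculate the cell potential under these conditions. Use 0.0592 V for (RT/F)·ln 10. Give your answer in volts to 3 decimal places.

Au³⁺/Au is reduced (cathode, E° = +1.49 V) and Br₂/Br⁻ is oxidized (anode).
E°cell = E°cat − E°an = +1.49 − (+1.07) = +0.42 V; n = 6.
The balanced reaction is 2 Au^3+(aq) + 6 Br^-(aq) → 2 Au(s) + 3 Br2(l), so Q = 1 / ([Au^3+(aq)]^2·[Br^-(aq)]^6) = 0.0252 and log Q = −1.599.
E = E° − (0.0592/n)·log Q = +0.42 − (0.0592/6)(−1.599) = +0.436 V.

+0.436 V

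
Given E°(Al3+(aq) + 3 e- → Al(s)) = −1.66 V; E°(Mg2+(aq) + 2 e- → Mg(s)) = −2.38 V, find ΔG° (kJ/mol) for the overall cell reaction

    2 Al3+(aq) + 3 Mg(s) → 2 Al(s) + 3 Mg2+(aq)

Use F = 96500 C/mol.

In the reaction as written Al3+(aq) is reduced, so the Al³⁺/Al couple is the cathode and Mg²⁺/Mg is the anode.
E°cell = −1.66 − (−2.38) = +0.72 V; balancing electrons gives n = 6.
ΔG° = −nFE°cell = −(6)(96500)(+0.72) J/mol = −417 kJ/mol.

−417 kJ/mol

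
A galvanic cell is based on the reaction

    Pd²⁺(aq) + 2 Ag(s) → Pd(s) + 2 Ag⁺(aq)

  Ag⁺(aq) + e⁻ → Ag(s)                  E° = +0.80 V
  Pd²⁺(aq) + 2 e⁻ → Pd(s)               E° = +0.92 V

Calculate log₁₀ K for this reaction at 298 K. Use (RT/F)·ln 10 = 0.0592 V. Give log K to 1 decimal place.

log K = 4.1

The Pd²⁺/Pd couple is reduced (cathode); E°cell = +0.92 − (+0.80) = +0.12 V with n = 2.
At equilibrium E = 0, so log K = nE°cell / 0.0592 = (2)(+0.12) / 0.0592 = 4.1.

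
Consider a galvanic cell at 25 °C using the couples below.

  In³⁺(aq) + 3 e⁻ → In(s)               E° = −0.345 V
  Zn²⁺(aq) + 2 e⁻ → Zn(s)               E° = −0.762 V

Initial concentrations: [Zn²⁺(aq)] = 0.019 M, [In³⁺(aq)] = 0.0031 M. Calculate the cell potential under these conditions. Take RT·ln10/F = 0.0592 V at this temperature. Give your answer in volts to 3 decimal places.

The In³⁺/In couple has the more positive E°, so it is the cathode; Zn²⁺/Zn is the anode.
E°cell = E°cat − E°an = −0.345 − (−0.762) = +0.417 V; n = 6.
The balanced reaction is 2 In³⁺(aq) + 3 Zn(s) → 2 In(s) + 3 Zn²⁺(aq), so Q = [Zn²⁺(aq)]^3 / [In³⁺(aq)]^2 = 0.714 and log Q = −0.146.
Applying E = E° − (RT ln10/nF)·log Q gives +0.417 − (0.0592/6)(−0.146) = +0.418 V.

+0.418 V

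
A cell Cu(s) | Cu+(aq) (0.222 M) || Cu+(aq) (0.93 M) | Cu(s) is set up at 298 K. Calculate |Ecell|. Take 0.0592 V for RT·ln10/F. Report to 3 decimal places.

0.037 V

For a concentration cell E°cell = 0, since both electrodes use the same couple.
The compartment with the higher Cu+(aq) concentration (0.93 M) acts as the cathode; ions are reduced there and produced at the dilute (0.222 M) anode.
With n = 1, Ecell = −(0.0592/1)·log([dilute]/[conc]) = −(0.0592/1)·log(0.222/0.93) = +0.037 V.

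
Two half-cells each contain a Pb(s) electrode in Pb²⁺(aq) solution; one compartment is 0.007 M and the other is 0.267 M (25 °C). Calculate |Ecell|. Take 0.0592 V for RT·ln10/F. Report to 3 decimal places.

0.047 V

For a concentration cell E°cell = 0, since both electrodes use the same couple.
The compartment with the higher Pb²⁺(aq) concentration (0.267 M) acts as the cathode; ions are reduced there and produced at the dilute (0.007 M) anode.
With n = 2, Ecell = −(0.0592/2)·log([dilute]/[conc]) = −(0.0592/2)·log(0.007/0.267) = +0.047 V.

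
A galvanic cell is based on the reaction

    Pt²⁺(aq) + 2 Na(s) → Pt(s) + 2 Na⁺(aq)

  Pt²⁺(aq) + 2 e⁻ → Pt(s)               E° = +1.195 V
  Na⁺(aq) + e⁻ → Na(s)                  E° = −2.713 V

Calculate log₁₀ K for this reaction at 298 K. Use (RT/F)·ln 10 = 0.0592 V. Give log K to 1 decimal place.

The Pt²⁺/Pt couple is reduced (cathode); E°cell = +1.195 − (−2.713) = +3.908 V with n = 2.
At equilibrium E = 0, so log K = nE°cell / 0.0592 = (2)(+3.908) / 0.0592 = 132.0.

log K = 132.0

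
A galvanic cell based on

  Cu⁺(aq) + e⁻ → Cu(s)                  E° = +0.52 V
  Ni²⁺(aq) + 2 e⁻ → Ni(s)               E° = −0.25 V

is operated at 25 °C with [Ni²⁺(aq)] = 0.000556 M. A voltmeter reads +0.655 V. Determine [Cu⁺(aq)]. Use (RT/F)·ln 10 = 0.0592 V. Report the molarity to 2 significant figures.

Cu⁺/Cu is the cathode (higher E°); E°cell = +0.52 − (−0.25) = +0.77 V with n = 2.
From the Nernst equation, log Q = n(E° − E)/0.0592 = 2·(+0.77 − (+0.655))/0.0592 = 3.885.
The balanced reaction is 2 Cu⁺(aq) + Ni(s) → 2 Cu(s) + Ni²⁺(aq), so Q = [Ni²⁺(aq)] / [Cu⁺(aq)]^2.
Substituting the known concentrations and solving, log [Cu⁺(aq)] = −3.570 and [Cu⁺(aq)] = 0.00027 M.

0.00027 M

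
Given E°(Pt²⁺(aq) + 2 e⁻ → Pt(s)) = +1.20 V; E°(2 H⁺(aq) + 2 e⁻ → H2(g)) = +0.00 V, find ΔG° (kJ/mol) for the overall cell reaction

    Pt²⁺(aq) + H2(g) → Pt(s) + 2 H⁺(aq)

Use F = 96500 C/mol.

In the reaction as written Pt²⁺(aq) is reduced, so the Pt²⁺/Pt couple is the cathode and 2H⁺/H₂ is the anode.
E°cell = +1.20 − (+0.00) = +1.20 V; balancing electrons gives n = 2.
ΔG° = −nFE°cell = −(2)(96500)(+1.20) J/mol = −232 kJ/mol.

−232 kJ/mol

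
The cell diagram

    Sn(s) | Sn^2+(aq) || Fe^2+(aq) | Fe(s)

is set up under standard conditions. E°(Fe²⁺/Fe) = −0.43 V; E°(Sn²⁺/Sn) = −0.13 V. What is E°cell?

−0.30 V

By convention the left-hand electrode in cell notation is the anode (oxidation) and the right-hand electrode is the cathode (reduction).
E°cell = E°(right) − E°(left) = −0.43 − (−0.13) = −0.30 V.
The negative sign shows that, as written, the cell would require an external voltage to drive the reaction.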